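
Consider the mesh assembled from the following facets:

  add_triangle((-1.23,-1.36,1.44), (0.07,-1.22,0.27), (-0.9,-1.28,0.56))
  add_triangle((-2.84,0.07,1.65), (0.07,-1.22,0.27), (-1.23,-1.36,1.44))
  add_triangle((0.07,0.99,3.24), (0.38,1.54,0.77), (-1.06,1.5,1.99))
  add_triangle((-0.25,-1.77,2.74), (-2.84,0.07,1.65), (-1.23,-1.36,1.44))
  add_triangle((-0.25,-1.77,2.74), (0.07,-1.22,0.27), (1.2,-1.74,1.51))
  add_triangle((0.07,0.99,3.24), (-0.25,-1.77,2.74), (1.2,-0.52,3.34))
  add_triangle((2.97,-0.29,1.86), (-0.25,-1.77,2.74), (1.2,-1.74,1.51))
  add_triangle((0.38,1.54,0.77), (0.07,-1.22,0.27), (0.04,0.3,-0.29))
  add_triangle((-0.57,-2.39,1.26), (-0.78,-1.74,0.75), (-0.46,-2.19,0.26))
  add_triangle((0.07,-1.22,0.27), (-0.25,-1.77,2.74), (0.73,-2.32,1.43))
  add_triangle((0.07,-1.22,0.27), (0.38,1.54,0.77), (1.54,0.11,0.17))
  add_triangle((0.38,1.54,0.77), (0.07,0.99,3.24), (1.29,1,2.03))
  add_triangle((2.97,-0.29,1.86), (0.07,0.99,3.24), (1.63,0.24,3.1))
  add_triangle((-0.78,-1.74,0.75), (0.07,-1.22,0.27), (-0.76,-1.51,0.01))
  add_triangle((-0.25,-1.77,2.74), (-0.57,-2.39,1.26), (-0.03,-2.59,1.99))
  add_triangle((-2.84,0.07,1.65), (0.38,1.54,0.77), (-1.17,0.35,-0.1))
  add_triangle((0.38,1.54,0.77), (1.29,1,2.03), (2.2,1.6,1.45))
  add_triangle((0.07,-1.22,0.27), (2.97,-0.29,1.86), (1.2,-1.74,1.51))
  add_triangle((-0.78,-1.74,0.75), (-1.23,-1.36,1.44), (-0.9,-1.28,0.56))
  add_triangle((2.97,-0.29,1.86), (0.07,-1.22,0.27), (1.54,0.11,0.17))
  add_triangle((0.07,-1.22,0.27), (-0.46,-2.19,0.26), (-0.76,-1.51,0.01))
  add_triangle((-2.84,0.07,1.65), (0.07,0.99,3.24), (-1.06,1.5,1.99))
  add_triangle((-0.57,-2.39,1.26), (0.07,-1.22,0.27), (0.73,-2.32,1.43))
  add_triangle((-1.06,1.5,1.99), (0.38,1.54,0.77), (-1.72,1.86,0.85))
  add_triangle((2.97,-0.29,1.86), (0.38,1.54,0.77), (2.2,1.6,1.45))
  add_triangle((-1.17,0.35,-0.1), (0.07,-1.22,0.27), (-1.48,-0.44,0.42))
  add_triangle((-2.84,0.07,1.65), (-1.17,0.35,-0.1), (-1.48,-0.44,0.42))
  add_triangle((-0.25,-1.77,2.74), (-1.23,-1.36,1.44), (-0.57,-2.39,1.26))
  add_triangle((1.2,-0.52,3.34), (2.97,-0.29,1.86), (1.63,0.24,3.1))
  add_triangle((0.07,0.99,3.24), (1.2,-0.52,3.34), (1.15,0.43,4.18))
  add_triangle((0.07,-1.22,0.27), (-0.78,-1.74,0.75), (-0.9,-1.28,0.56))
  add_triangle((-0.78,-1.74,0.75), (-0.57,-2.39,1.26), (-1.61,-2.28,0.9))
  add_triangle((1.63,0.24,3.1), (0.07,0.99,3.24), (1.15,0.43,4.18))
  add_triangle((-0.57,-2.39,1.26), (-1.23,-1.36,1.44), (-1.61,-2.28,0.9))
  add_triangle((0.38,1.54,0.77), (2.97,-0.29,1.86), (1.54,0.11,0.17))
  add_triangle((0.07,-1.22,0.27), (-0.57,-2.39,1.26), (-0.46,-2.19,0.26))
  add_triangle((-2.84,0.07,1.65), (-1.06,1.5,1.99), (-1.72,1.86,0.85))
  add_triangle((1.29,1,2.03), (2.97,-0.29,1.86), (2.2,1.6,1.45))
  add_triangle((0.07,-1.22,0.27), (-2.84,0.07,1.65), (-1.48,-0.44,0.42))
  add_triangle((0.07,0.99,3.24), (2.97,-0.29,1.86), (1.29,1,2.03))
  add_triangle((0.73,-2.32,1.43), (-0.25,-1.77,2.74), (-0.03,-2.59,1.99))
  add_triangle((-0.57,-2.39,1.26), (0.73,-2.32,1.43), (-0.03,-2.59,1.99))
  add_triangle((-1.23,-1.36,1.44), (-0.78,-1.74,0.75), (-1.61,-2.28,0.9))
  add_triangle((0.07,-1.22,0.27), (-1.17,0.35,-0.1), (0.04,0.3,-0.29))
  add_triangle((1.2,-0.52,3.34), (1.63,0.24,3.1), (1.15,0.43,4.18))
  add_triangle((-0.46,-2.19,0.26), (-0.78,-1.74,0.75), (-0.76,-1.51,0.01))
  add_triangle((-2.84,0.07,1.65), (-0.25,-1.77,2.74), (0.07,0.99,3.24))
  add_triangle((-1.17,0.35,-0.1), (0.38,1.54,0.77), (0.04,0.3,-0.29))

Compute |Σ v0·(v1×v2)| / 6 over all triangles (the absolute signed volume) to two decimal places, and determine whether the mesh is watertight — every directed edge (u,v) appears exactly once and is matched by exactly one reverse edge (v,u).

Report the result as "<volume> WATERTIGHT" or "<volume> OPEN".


24.39 OPEN

Per-triangle v0·(v1×v2)/6:
  t1: -0.1519
  t2: +0.2138
  t3: +0.9521
  t4: +1.0977
  t5: +0.6057
  t6: +1.8451
  t7: +1.6531
  t8: +0.0342
  t9: +0.1342
  t10: -0.3505
  t11: -0.3308
  t12: +0.8035
  t13: +0.3944
  t14: -0.1208
  t15: +0.3802
  t16: +0.7225
  t17: +0.5349
  t18: +0.2738
  t19: +0.0793
  t20: +0.4479
  t21: -0.0001
  t22: +1.6437
  t23: +0.2205
  t24: +0.7229
  t25: -0.4216
  t26: +0.0823
  t27: +0.2427
  t28: +0.7014
  t29: +0.9260
  t30: +0.3656
  t31: +0.0227
  t32: +0.0272
  t33: +0.3104
  t34: +0.4160
  t35: +0.6888
  t36: +0.1194
  t37: +1.2864
  t38: +1.0576
  t39: +0.3237
  t40: +1.1783
  t41: +0.4160
  t42: +0.2708
  t43: -0.1605
  t44: +0.0525
  t45: +0.4521
  t46: +0.1134
  t47: +3.9761
  t48: +0.1395
Σ = +24.3925 → |volume| = 24.39

Directed edges: 144 total; 6 unmatched, e.g. (-0.25,-1.77,2.74)→(1.2,-0.52,3.34) → open.


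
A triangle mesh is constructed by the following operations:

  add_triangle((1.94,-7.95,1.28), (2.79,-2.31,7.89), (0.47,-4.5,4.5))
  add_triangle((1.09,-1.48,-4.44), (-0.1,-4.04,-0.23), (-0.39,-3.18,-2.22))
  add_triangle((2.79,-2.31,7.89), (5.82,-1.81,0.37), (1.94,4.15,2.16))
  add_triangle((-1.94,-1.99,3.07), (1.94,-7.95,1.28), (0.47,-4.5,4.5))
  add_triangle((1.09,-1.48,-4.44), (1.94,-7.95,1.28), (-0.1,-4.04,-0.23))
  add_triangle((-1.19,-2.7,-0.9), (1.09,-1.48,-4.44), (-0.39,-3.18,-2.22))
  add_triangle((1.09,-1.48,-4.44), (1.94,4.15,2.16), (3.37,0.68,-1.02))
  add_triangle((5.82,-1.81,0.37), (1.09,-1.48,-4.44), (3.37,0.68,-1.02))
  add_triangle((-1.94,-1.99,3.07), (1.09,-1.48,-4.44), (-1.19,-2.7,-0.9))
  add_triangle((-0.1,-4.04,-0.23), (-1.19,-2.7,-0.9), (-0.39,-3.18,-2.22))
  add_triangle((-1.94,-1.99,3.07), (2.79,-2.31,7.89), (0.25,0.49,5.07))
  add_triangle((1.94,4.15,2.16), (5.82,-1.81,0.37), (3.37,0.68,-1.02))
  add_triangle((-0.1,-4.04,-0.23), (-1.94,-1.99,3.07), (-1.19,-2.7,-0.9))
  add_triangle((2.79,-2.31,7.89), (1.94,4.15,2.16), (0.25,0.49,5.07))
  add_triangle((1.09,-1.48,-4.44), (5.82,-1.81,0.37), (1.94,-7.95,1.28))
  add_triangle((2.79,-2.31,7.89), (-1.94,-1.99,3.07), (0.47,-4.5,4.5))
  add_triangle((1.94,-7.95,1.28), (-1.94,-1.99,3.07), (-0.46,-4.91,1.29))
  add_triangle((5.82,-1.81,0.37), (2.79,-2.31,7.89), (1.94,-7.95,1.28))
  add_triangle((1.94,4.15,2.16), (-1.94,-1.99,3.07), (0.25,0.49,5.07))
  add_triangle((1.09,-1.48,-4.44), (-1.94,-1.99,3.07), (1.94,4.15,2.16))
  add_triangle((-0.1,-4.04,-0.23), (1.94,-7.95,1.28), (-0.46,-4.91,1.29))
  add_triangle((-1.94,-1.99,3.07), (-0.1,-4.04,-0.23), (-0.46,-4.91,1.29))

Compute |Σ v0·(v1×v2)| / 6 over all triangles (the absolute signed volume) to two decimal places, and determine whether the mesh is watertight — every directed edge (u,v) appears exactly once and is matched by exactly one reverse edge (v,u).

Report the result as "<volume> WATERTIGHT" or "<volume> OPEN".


234.29 WATERTIGHT

Per-triangle v0·(v1×v2)/6:
  t1: +17.3940
  t2: +2.4597
  t3: +38.4103
  t4: +9.8458
  t5: +7.5812
  t6: +0.8870
  t7: +6.0536
  t8: +8.9246
  t9: -1.0393
  t10: +1.3856
  t11: +10.0691
  t12: +9.1047
  t13: +3.3575
  t14: +12.7563
  t15: +33.4146
  t16: +11.0532
  t17: +4.4358
  t18: +53.3440
  t19: +3.4222
  t20: -2.4972
  t21: +2.6530
  t22: +1.2727
Σ = +234.2885 → |volume| = 234.29

Directed edges: 66 total, each appears once with its reverse present → watertight.


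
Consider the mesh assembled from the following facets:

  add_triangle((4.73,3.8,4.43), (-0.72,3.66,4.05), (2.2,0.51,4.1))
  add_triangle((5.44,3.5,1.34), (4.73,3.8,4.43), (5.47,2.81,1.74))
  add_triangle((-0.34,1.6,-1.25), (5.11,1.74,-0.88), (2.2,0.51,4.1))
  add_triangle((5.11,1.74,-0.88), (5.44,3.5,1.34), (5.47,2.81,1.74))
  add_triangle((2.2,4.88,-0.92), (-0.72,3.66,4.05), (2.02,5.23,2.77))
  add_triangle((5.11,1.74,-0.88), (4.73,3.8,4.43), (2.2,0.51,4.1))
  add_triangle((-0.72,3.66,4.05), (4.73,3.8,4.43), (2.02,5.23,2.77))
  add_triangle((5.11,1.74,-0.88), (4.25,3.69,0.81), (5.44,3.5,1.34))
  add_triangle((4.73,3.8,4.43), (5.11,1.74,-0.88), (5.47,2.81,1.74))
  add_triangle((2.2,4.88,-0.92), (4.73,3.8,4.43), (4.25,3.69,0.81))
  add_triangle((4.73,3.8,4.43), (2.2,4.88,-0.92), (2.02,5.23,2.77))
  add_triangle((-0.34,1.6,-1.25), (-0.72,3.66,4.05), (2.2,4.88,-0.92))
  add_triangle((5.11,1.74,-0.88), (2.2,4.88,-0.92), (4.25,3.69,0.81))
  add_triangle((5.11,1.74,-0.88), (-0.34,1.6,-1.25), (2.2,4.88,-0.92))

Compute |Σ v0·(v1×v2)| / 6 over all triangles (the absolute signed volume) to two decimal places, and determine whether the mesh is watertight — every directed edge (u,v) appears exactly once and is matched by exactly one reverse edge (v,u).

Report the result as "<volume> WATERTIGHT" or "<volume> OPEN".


70.74 OPEN

Per-triangle v0·(v1×v2)/6:
  t1: +11.4979
  t2: +2.3690
  t3: -6.2783
  t4: +1.9263
  t5: +5.9378
  t6: +9.4195
  t7: +10.5003
  t8: +2.1854
  t9: -0.7692
  t10: +7.1318
  t11: +10.6301
  t12: +5.9196
  t13: +6.4583
  t14: +3.8129
Σ = +70.7414 → |volume| = 70.74

Directed edges: 42 total; 6 unmatched, e.g. (-0.72,3.66,4.05)→(2.2,0.51,4.1) → open.


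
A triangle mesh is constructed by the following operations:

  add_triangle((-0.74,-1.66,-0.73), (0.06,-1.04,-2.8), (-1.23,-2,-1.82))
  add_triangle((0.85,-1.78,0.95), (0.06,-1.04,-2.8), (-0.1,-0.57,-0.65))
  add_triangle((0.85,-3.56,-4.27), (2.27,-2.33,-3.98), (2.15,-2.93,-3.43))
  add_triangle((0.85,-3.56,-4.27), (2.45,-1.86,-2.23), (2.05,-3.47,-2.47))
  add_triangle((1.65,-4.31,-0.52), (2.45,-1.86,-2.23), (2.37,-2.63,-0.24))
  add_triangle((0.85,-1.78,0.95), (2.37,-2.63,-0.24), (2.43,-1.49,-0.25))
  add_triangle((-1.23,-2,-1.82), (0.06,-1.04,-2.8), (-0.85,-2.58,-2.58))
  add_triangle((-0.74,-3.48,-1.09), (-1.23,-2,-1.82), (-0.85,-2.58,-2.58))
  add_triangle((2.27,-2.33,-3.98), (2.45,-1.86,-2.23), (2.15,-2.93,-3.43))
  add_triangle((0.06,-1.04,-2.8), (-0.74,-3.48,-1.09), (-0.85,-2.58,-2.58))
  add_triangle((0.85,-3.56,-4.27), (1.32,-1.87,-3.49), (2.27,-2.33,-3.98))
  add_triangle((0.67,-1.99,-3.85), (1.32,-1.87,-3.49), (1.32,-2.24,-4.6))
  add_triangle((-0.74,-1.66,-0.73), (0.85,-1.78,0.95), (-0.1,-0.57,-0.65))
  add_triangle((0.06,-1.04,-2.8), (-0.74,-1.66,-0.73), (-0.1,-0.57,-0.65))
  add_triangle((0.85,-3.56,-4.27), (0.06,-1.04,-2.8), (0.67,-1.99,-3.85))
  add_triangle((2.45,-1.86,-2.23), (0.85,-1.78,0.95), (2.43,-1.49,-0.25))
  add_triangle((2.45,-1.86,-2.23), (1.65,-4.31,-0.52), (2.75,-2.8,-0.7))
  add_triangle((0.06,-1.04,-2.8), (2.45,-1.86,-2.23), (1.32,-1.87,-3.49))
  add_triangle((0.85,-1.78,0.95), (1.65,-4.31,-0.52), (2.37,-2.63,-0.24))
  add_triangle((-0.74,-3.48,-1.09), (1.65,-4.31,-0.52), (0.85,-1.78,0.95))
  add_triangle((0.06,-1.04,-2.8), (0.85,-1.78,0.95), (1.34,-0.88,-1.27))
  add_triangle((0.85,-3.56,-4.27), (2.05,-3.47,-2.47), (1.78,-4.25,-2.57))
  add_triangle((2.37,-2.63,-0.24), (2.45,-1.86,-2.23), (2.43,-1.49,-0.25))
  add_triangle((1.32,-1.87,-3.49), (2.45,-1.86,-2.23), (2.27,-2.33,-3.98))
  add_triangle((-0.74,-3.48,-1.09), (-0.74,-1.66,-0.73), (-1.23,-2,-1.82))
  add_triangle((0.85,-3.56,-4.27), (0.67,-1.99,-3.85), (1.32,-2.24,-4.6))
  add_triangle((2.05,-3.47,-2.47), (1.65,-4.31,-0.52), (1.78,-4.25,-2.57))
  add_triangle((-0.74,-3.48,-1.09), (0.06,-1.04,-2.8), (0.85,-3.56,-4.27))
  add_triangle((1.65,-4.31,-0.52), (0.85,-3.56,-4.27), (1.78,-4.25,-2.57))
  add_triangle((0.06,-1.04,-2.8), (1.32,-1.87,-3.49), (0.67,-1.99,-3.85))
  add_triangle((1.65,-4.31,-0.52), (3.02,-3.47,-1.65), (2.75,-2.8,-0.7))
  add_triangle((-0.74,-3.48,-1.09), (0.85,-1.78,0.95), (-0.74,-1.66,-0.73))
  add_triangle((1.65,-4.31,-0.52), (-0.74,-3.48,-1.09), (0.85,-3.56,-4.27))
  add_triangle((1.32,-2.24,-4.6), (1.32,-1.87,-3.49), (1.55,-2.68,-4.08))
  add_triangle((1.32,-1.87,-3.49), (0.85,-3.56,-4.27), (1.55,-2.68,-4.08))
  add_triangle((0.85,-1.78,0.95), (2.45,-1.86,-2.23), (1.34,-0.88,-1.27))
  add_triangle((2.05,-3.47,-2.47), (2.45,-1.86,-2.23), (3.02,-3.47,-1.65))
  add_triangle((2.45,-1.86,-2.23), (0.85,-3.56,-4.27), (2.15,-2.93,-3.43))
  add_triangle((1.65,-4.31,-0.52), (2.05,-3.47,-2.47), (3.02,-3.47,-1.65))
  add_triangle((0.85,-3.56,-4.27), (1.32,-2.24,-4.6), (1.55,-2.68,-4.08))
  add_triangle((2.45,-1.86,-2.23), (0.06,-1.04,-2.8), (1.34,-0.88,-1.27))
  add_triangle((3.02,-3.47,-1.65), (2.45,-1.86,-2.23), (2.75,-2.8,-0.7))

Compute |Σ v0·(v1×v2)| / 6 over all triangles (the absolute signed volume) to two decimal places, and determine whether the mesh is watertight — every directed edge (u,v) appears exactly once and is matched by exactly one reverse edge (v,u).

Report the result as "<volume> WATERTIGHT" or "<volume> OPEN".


Per-triangle v0·(v1×v2)/6:
  t1: -0.3556
  t2: -0.2469
  t3: +1.1058
  t4: +2.0131
  t5: +2.0604
  t6: +0.4925
  t7: +0.4010
  t8: +0.6184
  t9: +0.6493
  t10: +0.7214
  t11: +0.6537
  t12: -0.0850
  t13: -0.2555
  t14: -0.0420
  t15: +0.3430
  t16: -1.1587
  t17: -1.9654
  t18: +0.0436
  t19: +1.1312
  t20: +1.6527
  t21: -1.1408
  t22: +1.0636
  t23: +0.9432
  t24: -0.1113
  t25: +0.1699
  t26: +0.4604
  t27: +0.8409
  t28: +1.7917
  t29: +1.1799
  t30: +0.1681
  t31: +1.0442
  t32: +0.1887
  t33: +5.4699
  t34: +0.1197
  t35: -0.2248
  t36: +0.0733
  t37: +1.1490
  t38: -0.0996
  t39: +1.8544
  t40: +0.6299
  t41: +0.1744
  t42: +0.5472
Σ = +24.0691 → |volume| = 24.07

Directed edges: 126 total, each appears once with its reverse present → watertight.

24.07 WATERTIGHT


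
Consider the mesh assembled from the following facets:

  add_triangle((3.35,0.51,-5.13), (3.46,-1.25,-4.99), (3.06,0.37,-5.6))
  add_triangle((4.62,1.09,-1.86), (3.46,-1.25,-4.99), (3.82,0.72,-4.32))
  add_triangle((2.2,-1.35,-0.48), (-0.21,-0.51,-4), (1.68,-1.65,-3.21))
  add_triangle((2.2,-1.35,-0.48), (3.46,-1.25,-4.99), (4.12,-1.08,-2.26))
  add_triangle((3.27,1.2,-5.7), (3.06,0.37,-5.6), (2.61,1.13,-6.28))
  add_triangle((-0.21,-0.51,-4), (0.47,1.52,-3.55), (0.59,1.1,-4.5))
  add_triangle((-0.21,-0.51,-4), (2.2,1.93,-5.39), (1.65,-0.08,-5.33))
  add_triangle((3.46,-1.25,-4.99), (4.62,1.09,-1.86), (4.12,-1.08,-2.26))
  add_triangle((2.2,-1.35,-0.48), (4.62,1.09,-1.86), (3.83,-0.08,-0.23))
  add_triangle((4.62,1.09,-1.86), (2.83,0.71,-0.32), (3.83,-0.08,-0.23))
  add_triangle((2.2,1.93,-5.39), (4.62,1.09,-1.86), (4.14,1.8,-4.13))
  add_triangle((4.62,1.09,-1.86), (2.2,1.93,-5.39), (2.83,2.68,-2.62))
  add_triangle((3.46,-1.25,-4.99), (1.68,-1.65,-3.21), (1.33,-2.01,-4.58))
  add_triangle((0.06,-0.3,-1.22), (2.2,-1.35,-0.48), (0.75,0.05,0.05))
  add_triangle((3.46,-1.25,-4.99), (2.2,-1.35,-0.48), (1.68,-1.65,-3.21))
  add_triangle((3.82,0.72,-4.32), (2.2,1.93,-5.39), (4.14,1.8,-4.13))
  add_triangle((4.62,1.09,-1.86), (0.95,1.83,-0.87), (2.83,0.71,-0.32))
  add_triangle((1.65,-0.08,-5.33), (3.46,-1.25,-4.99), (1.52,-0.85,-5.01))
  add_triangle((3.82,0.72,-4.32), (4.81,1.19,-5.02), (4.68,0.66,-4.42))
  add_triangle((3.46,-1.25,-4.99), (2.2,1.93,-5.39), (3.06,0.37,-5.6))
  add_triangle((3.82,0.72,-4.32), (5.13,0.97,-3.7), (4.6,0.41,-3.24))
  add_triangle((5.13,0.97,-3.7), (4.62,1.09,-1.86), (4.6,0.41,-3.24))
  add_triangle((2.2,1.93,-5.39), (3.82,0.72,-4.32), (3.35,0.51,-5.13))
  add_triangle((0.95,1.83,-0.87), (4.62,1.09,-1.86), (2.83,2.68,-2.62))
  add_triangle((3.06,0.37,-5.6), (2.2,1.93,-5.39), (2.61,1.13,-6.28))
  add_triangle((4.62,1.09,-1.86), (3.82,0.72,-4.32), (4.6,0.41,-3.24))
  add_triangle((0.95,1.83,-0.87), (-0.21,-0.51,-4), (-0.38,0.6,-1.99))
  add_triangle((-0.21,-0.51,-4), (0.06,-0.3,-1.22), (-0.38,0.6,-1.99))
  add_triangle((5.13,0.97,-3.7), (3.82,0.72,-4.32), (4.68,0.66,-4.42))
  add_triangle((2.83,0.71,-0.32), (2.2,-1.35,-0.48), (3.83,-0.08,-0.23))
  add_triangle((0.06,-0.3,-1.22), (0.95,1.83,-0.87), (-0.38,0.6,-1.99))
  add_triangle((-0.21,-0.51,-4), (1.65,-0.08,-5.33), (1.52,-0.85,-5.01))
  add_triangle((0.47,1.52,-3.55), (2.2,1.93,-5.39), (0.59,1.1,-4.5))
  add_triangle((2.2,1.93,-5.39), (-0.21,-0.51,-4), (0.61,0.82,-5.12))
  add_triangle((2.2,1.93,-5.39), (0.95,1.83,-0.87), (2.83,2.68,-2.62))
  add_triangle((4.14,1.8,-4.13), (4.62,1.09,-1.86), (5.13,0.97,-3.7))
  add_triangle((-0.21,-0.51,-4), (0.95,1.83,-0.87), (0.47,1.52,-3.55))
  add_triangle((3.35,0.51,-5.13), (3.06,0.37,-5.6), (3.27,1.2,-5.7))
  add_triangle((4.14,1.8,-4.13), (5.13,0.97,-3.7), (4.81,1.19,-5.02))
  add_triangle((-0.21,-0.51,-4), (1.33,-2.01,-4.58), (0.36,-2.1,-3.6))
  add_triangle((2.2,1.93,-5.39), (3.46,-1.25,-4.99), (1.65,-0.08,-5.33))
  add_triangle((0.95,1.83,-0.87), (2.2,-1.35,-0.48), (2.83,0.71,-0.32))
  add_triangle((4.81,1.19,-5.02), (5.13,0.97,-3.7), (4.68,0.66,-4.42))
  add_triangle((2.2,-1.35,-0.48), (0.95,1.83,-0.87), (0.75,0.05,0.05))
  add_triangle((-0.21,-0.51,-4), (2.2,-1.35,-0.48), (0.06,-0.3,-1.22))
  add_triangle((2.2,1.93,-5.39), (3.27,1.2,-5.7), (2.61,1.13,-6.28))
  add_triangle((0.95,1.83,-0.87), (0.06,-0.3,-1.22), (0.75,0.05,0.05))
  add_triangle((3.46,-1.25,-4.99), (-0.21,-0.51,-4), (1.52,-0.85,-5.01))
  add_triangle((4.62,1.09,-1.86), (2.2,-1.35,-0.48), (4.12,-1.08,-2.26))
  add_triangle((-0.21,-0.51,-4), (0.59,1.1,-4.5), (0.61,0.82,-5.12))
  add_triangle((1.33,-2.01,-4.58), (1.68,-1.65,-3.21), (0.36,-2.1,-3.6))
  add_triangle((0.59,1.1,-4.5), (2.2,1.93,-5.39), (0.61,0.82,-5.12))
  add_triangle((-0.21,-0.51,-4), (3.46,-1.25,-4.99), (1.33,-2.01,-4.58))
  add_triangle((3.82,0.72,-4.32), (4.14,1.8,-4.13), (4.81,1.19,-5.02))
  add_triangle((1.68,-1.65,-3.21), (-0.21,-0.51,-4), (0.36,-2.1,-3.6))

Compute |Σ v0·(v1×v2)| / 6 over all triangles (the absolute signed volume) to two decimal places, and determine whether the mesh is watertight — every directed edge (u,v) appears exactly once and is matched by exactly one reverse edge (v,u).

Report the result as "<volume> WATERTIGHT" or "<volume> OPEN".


48.11 OPEN

Per-triangle v0·(v1×v2)/6:
  t1: +0.9233
  t2: +3.9244
  t3: -0.2523
  t4: +1.8131
  t5: +0.7351
  t6: +0.3542
  t7: +2.3747
  t8: +4.7268
  t9: +1.5808
  t10: +0.6633
  t11: -0.1791
  t12: +5.3707
  t13: +0.9069
  t14: -0.2052
  t15: +1.8717
  t16: +2.4164
  t17: +1.0290
  t18: +1.3505
  t19: +0.2168
  t20: +0.0216
  t21: +0.6153
  t22: +0.5931
  t23: +1.5186
  t24: +1.0754
  t25: -0.7095
  t26: -1.2529
  t27: +0.9232
  t28: -0.0441
  t29: -0.2989
  t30: -0.2957
  t31: -0.3996
  t32: +0.9845
  t33: +0.7284
  t34: +0.9046
  t35: +1.4708
  t36: +1.4920
  t37: -0.4601
  t38: +0.3954
  t39: +1.0744
  t40: +1.1961
  t41: +3.9761
  t42: -0.8577
  t43: +0.5487
  t44: +0.3130
  t45: +0.1077
  t46: +0.9128
  t47: -0.3058
  t48: +0.2055
  t49: +1.5064
  t50: +0.1693
  t51: +0.4231
  t52: +0.4552
  t53: +2.8959
  t54: +0.1728
  t55: -1.5682
Σ = +48.1089 → |volume| = 48.11

Directed edges: 165 total; 9 unmatched, e.g. (3.35,0.51,-5.13)→(3.46,-1.25,-4.99) → open.


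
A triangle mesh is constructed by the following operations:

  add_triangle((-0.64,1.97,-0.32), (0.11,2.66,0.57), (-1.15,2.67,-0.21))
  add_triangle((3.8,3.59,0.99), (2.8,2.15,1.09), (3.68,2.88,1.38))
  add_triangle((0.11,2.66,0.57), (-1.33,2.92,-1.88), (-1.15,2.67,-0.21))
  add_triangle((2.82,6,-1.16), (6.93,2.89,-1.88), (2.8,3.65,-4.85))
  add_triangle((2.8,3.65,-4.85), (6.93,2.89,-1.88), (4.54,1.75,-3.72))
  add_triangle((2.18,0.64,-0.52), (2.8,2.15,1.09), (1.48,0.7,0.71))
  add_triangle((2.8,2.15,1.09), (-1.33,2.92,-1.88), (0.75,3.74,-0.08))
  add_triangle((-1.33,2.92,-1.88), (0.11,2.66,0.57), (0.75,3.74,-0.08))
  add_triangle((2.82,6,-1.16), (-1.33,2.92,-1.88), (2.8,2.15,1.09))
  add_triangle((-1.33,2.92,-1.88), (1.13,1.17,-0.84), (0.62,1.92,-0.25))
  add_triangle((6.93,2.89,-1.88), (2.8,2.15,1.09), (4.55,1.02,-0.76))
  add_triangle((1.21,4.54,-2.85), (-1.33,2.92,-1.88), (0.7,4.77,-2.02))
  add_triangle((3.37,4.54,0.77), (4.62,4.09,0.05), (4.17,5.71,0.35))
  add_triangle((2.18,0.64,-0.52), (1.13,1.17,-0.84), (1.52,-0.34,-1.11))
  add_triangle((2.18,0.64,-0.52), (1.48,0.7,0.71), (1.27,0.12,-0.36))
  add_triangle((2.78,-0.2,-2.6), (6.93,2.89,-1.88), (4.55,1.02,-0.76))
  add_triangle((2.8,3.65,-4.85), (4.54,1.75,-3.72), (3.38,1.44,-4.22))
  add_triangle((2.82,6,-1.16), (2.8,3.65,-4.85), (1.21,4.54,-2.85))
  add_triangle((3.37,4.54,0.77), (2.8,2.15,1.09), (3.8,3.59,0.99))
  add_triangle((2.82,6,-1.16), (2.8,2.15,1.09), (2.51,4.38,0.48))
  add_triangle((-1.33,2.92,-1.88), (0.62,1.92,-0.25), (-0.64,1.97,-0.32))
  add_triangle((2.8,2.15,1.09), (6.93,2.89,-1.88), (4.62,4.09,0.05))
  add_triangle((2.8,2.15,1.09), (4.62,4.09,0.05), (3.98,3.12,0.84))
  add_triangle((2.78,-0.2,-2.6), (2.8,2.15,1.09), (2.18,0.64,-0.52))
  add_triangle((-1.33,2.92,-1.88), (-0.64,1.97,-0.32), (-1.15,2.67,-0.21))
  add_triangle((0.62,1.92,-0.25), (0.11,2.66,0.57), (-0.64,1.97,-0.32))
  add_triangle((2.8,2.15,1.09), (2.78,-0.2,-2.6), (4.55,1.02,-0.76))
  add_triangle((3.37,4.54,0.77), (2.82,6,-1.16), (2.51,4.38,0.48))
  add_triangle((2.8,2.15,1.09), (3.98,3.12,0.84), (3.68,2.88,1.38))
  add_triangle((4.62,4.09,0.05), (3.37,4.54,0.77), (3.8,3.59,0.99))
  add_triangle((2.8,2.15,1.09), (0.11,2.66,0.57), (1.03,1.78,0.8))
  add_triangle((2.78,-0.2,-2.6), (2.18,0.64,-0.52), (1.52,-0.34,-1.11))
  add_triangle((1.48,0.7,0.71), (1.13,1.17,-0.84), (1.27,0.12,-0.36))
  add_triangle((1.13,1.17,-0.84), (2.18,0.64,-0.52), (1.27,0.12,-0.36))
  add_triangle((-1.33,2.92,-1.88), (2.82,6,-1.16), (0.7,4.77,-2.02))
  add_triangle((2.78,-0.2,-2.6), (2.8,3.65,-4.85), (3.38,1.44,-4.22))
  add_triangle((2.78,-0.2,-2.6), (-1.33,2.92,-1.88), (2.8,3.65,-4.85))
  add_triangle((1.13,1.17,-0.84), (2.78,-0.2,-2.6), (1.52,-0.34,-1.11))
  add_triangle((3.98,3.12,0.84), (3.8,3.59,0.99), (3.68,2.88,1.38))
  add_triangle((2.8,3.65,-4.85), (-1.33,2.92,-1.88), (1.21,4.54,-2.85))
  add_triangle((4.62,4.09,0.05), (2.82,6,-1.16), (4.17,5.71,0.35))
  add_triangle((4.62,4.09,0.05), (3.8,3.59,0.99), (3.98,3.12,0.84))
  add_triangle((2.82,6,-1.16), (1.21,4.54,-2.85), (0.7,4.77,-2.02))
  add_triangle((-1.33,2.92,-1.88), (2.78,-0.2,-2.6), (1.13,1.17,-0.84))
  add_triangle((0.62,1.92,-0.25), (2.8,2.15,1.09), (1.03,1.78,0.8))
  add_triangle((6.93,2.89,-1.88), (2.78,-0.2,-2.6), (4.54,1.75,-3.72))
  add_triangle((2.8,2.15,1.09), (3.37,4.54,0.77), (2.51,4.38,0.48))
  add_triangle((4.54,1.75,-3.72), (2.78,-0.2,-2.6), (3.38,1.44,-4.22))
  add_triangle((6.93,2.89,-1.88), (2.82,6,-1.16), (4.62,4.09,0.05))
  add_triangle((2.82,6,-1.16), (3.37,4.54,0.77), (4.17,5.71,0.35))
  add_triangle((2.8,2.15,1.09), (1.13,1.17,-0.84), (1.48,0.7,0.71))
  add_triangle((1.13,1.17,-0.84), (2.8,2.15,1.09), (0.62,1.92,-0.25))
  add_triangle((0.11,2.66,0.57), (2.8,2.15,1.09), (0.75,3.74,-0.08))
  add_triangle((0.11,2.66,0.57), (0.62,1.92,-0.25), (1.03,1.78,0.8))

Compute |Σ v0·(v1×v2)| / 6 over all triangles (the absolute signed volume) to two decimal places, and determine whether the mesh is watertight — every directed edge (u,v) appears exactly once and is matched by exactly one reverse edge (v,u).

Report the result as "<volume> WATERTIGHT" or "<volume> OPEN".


Per-triangle v0·(v1×v2)/6:
  t1: -0.1645
  t2: +0.0041
  t3: +0.8971
  t4: +21.6581
  t5: +7.8114
  t6: +0.3433
  t7: +1.3273
  t8: +1.2282
  t9: +1.7149
  t10: -0.8612
  t11: +2.4127
  t12: +1.5747
  t13: +0.7746
  t14: -0.3906
  t15: +0.0922
  t16: +2.6155
  t17: +2.5562
  t18: +5.9675
  t19: +0.2758
  t20: -1.6947
  t21: -0.5663
  t22: +3.1428
  t23: -0.1274
  t24: +0.2855
  t25: -0.1584
  t26: -0.3894
  t27: -1.4930
  t28: +0.8964
  t29: +0.0164
  t30: +1.0097
  t31: +0.2363
  t32: +0.2774
  t33: -0.3158
  t34: +0.0698
  t35: +0.9384
  t36: -0.1494
  t37: +2.6547
  t38: -0.2038
  t39: +0.2452
  t40: +4.1467
  t41: +2.6727
  t42: +0.4334
  t43: +2.0269
  t44: -2.0949
  t45: -0.4957
  t46: +3.6013
  t47: +0.1673
  t48: +1.4290
  t49: +8.2487
  t50: +0.6517
  t51: -0.2418
  t52: -0.7931
  t53: +1.2255
  t54: -0.3808
Σ = +75.1084 → |volume| = 75.11

Directed edges: 162 total, each appears once with its reverse present → watertight.

75.11 WATERTIGHT


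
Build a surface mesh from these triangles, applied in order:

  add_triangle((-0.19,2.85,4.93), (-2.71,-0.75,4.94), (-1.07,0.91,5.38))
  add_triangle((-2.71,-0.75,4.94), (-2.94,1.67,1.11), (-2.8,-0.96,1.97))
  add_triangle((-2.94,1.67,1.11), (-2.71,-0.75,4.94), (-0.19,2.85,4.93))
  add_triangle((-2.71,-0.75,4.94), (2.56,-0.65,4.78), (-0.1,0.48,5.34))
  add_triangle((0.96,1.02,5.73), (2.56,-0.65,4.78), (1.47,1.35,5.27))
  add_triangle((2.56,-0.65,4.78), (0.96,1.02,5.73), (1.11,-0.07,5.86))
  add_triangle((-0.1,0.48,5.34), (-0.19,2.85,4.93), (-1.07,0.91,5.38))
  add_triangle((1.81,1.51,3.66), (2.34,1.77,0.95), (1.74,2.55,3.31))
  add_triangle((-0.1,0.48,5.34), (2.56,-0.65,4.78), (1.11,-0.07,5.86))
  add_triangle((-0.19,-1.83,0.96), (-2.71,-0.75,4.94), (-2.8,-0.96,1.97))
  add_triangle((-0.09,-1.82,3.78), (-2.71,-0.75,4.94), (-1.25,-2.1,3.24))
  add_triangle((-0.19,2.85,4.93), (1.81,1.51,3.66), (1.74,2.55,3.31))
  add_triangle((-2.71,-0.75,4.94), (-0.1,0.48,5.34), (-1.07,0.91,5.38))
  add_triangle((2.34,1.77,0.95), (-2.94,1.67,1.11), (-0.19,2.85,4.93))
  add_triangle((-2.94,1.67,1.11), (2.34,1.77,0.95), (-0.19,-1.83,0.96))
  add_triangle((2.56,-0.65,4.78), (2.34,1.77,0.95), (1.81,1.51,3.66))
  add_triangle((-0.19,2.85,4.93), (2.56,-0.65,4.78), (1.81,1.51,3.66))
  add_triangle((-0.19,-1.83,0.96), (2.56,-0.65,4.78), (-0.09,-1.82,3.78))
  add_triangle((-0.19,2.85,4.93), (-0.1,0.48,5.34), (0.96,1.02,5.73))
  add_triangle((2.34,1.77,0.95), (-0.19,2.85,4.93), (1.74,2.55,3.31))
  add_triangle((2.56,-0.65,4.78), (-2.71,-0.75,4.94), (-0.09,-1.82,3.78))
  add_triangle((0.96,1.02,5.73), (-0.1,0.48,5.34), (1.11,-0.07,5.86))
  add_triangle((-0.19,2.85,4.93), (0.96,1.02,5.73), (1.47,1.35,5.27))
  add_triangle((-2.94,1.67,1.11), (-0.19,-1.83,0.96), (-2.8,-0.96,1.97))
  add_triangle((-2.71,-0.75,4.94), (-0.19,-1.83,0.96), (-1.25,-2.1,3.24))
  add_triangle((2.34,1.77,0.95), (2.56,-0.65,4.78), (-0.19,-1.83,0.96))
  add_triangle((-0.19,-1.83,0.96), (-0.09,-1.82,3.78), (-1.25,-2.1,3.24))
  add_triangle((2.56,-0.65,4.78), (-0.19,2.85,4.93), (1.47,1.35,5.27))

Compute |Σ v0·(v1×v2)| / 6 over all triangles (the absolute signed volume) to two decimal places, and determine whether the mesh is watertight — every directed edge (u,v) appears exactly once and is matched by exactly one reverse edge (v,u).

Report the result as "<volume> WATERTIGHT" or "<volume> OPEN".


60.61 WATERTIGHT

Per-triangle v0·(v1×v2)/6:
  t1: +1.9991
  t2: +3.8710
  t3: +10.7126
  t4: +5.3308
  t5: +1.5334
  t6: +1.6863
  t7: +2.0392
  t8: +1.2645
  t9: -0.2351
  t10: +2.5673
  t11: +2.0852
  t12: +1.9500
  t13: +2.0234
  t14: +4.9143
  t15: -3.0900
  t16: +3.1562
  t17: +4.1059
  t18: +2.1301
  t19: +2.3302
  t20: +0.6304
  t21: +5.4404
  t22: +1.1150
  t23: +1.5055
  t24: -0.2433
  t25: +0.2856
  t26: +1.4139
  t27: +0.9538
  t28: -0.8669
Σ = +60.6089 → |volume| = 60.61

Directed edges: 84 total, each appears once with its reverse present → watertight.


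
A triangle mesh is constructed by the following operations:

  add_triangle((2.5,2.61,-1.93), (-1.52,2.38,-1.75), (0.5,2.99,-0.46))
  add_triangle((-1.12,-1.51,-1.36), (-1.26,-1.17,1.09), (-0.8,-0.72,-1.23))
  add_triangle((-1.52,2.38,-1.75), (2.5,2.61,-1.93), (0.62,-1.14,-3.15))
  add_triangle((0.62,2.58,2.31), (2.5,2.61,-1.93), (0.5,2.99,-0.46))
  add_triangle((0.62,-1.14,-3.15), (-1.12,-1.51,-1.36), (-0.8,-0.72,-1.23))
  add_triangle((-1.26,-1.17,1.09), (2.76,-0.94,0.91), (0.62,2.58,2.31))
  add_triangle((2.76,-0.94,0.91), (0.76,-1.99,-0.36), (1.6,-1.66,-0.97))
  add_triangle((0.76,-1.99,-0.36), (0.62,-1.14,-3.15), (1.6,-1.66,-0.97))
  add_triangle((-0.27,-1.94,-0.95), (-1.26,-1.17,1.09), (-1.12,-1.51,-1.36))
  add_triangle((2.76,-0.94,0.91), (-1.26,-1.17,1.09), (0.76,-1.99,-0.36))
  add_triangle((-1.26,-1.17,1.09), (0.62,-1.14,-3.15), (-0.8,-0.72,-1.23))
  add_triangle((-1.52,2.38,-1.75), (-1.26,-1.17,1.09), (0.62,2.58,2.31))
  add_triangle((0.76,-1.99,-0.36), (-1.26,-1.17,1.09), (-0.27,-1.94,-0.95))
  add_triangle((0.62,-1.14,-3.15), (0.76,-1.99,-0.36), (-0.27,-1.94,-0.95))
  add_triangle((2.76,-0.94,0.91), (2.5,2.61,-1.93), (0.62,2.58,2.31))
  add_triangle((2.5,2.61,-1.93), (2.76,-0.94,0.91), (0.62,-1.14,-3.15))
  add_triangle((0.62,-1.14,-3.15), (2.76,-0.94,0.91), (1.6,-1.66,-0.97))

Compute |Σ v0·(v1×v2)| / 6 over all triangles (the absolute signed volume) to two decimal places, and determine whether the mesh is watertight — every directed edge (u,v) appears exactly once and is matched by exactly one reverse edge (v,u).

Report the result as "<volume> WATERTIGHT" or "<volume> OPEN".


Per-triangle v0·(v1×v2)/6:
  t1: +2.8840
  t2: +0.2009
  t3: +6.5925
  t4: +2.9272
  t5: +0.3566
  t6: +3.4817
  t7: +0.8794
  t8: +0.9022
  t9: +0.7094
  t10: +1.6480
  t11: -0.7051
  t12: +3.5563
  t13: +0.7755
  t14: +1.0237
  t15: +6.8890
  t16: +6.5179
  t17: +1.0807
Σ = +39.7199 → |volume| = 39.72

Directed edges: 51 total; 9 unmatched, e.g. (-1.52,2.38,-1.75)→(0.5,2.99,-0.46) → open.

39.72 OPEN


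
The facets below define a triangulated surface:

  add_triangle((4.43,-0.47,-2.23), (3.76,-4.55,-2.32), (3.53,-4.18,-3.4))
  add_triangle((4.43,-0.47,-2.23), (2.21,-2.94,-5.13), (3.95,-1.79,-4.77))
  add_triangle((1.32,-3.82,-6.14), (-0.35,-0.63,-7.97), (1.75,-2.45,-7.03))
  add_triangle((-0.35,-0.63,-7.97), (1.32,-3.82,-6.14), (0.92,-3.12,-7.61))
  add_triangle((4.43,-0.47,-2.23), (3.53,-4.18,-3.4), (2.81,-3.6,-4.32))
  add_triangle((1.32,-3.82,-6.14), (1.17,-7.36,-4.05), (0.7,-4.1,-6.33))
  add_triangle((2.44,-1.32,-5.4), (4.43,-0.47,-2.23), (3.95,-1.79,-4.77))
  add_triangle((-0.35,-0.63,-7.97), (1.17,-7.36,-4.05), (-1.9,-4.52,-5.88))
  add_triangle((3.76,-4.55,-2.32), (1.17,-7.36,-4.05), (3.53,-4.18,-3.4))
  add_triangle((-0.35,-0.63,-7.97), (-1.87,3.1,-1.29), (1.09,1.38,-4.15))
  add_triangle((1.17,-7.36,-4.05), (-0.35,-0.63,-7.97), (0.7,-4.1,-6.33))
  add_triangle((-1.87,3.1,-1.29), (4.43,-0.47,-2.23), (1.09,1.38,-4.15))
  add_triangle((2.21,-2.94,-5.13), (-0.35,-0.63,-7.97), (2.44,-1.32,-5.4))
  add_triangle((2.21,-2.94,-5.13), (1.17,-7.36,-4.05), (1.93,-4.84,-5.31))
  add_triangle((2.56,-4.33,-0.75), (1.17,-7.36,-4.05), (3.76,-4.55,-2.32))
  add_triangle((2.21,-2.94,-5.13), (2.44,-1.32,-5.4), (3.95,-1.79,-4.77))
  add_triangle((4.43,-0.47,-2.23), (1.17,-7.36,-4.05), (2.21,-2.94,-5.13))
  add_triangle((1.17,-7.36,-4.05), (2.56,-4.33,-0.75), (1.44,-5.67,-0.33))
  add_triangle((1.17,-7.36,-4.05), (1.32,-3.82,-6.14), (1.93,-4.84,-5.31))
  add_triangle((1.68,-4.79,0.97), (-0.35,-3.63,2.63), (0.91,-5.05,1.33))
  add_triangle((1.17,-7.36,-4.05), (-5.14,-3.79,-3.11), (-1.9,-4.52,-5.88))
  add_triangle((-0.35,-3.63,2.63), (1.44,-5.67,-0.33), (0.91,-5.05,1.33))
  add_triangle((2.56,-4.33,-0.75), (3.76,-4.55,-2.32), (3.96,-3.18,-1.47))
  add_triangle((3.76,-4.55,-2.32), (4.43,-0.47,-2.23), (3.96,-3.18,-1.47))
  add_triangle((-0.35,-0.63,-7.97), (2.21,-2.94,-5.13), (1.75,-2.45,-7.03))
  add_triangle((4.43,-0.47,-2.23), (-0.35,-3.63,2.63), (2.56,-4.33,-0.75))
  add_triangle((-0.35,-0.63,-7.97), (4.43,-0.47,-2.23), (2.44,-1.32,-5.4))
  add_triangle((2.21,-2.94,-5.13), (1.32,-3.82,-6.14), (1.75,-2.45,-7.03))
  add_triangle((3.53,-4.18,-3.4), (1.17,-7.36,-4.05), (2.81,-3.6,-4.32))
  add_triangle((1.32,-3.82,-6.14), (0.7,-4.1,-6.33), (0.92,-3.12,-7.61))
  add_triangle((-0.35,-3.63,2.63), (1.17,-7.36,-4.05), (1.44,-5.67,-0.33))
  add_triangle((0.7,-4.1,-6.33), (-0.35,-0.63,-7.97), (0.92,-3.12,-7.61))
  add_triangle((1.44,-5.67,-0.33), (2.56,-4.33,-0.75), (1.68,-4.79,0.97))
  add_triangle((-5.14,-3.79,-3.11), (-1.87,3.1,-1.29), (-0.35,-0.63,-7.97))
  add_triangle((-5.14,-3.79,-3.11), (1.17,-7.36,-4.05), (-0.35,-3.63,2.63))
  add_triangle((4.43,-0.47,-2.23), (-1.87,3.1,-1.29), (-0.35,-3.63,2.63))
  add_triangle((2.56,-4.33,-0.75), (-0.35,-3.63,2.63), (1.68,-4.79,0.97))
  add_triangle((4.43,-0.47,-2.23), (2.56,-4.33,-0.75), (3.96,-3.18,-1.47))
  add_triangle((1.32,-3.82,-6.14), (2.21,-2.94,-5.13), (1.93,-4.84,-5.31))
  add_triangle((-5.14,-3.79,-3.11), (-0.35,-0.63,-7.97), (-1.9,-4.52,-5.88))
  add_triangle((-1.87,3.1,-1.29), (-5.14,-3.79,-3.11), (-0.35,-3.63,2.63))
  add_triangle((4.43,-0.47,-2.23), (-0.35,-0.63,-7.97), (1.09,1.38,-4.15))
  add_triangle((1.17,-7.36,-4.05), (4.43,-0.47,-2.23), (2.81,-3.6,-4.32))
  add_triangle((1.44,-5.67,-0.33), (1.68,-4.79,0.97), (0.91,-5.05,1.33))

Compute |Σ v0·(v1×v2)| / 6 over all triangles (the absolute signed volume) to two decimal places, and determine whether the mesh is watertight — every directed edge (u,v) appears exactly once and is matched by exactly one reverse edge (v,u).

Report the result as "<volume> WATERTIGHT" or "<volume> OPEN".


Per-triangle v0·(v1×v2)/6:
  t1: +3.7739
  t2: +1.4900
  t3: +5.1192
  t4: -0.2376
  t5: +4.2068
  t6: +3.3229
  t7: +2.0433
  t8: +22.6132
  t9: +4.7429
  t10: +9.5254
  t11: +2.7006
  t12: +5.2512
  t13: +6.1238
  t14: +0.6574
  t15: +5.6599
  t16: +2.7839
  t17: +14.5498
  t18: +5.3269
  t19: +3.4347
  t20: +0.9045
  t21: +20.6084
  t22: +0.9516
  t23: +1.5896
  t24: +2.4748
  t25: -0.8032
  t26: +5.8943
  t27: +4.3274
  t28: +2.1180
  t29: +5.2027
  t30: +1.2104
  t31: +6.2304
  t32: +2.7252
  t33: +1.9414
  t34: +29.8179
  t35: +33.7616
  t36: -0.7845
  t37: -0.5328
  t38: -0.4707
  t39: +1.9437
  t40: +19.2225
  t41: +10.4456
  t42: +10.7696
  t43: -7.0849
  t44: +1.1509
Σ = +256.7029 → |volume| = 256.70

Directed edges: 132 total, each appears once with its reverse present → watertight.

256.70 WATERTIGHT


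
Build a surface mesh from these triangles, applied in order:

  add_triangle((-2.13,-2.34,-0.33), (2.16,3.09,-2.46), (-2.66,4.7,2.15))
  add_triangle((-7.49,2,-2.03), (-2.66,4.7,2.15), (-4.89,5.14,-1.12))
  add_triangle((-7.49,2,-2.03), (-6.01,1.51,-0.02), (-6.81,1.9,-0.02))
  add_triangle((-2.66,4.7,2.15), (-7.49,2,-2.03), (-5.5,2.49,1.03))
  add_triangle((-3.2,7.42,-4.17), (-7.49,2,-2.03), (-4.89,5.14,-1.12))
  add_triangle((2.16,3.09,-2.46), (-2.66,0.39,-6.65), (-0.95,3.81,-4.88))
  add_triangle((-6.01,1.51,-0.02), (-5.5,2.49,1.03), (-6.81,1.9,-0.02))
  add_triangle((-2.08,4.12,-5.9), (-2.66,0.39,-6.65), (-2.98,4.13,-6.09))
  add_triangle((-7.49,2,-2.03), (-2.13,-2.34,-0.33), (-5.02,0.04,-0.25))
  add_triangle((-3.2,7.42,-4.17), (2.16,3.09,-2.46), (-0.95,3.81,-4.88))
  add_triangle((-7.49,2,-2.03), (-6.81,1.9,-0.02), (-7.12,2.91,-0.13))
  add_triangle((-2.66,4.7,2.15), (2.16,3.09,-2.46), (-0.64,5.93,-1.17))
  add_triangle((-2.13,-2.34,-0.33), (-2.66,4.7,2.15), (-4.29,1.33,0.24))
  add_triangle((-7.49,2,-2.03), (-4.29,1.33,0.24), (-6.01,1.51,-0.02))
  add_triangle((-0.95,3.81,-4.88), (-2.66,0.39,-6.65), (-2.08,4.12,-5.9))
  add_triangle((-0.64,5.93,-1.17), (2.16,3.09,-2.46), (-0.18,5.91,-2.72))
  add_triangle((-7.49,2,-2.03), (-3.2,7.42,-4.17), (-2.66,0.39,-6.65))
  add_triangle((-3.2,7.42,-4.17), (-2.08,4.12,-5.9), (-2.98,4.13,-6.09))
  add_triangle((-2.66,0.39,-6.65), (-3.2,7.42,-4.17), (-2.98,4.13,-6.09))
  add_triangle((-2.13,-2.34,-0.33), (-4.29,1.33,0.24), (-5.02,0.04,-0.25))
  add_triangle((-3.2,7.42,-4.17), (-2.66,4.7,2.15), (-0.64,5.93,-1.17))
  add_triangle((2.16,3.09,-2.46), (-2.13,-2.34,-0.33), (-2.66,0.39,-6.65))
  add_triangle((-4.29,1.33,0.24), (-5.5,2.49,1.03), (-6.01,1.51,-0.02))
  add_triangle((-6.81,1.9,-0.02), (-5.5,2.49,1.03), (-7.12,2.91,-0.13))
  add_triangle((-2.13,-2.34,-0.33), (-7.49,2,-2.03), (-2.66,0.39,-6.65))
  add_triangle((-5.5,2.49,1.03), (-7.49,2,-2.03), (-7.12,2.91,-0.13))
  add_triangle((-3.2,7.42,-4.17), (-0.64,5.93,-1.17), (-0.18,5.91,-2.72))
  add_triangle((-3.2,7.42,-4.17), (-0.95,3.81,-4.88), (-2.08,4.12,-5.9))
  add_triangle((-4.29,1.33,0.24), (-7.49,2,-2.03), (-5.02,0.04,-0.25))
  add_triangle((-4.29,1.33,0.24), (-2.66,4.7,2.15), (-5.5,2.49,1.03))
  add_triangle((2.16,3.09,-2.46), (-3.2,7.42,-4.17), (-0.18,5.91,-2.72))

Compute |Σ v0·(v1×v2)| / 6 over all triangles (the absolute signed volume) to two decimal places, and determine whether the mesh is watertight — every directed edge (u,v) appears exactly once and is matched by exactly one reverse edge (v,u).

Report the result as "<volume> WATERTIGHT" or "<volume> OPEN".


Per-triangle v0·(v1×v2)/6:
  t1: -8.2142
  t2: +12.7189
  t3: +0.3799
  t4: +8.8936
  t5: +17.4911
  t6: +9.0077
  t7: +0.1955
  t8: +3.4463
  t9: +3.6311
  t10: +11.2093
  t11: +2.1159
  t12: +3.6469
  t13: +3.0485
  t14: -0.5365
  t15: +3.0976
  t16: +2.9923
  t17: +49.9149
  t18: +3.9014
  t19: +2.0798
  t20: +0.6518
  t21: +13.0544
  t22: +1.6982
  t23: +0.0175
  t24: +1.2149
  t25: +21.6279
  t26: -0.8796
  t27: +4.9092
  t28: +4.0995
  t29: +2.5329
  t30: -0.8784
  t31: +4.7168
Σ = +181.7849 → |volume| = 181.78

Directed edges: 93 total; 3 unmatched, e.g. (-2.66,4.7,2.15)→(-4.89,5.14,-1.12) → open.

181.78 OPEN


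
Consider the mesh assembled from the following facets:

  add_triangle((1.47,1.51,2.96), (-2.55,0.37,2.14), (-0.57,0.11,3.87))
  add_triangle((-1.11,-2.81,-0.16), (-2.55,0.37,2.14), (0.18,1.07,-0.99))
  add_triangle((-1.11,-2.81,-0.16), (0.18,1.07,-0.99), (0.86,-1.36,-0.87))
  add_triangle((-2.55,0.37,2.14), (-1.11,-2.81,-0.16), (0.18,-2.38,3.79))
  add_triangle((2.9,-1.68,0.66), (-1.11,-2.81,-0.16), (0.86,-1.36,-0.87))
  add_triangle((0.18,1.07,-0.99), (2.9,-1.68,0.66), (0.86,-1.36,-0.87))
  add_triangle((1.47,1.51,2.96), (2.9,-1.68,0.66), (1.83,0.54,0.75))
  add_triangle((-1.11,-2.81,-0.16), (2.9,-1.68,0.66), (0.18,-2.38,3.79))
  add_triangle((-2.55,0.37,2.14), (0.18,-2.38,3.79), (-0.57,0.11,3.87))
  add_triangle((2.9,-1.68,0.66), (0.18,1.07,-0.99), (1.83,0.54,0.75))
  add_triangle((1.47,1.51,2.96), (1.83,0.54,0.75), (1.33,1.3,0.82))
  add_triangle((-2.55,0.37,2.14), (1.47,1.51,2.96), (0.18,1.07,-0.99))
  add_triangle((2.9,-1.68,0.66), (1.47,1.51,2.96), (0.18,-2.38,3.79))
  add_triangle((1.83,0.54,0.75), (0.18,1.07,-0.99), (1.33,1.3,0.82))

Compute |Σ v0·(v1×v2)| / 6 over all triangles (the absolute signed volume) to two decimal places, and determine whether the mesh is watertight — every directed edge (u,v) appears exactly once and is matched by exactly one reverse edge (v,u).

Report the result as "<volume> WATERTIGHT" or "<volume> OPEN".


Per-triangle v0·(v1×v2)/6:
  t1: +2.4354
  t2: +1.5678
  t3: +0.7778
  t4: +6.0683
  t5: +1.8172
  t6: +1.0343
  t7: +1.6498
  t8: +6.1551
  t9: +3.4387
  t10: +0.9866
  t11: +0.5623
  t12: +2.5681
  t13: +7.1671
  t14: +0.3797
Σ = +36.6084 → |volume| = 36.61

Directed edges: 42 total; 6 unmatched, e.g. (-0.57,0.11,3.87)→(1.47,1.51,2.96) → open.

36.61 OPEN


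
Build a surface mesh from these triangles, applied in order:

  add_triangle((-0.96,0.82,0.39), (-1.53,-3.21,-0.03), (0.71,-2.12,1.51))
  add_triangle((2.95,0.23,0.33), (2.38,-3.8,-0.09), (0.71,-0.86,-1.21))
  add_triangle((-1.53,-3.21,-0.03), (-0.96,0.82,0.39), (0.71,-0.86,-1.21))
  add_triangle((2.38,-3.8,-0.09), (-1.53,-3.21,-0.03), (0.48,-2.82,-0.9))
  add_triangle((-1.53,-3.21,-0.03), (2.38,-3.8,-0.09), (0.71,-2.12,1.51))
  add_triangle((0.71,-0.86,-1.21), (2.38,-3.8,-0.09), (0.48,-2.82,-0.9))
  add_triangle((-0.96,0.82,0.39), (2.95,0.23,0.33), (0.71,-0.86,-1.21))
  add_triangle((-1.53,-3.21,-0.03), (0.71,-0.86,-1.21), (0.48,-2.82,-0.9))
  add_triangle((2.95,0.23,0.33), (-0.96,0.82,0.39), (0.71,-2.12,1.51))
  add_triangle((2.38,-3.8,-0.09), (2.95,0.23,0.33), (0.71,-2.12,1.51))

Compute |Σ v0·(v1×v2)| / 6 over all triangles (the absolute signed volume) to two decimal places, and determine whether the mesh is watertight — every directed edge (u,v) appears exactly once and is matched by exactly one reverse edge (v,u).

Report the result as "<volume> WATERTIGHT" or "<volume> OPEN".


16.25 WATERTIGHT

Per-triangle v0·(v1×v2)/6:
  t1: +1.4575
  t2: +2.3664
  t3: +0.6396
  t4: +1.9058
  t5: +3.4805
  t6: +1.0595
  t7: +0.3435
  t8: +0.6496
  t9: +1.1614
  t10: +3.1843
Σ = +16.2480 → |volume| = 16.25

Directed edges: 30 total, each appears once with its reverse present → watertight.


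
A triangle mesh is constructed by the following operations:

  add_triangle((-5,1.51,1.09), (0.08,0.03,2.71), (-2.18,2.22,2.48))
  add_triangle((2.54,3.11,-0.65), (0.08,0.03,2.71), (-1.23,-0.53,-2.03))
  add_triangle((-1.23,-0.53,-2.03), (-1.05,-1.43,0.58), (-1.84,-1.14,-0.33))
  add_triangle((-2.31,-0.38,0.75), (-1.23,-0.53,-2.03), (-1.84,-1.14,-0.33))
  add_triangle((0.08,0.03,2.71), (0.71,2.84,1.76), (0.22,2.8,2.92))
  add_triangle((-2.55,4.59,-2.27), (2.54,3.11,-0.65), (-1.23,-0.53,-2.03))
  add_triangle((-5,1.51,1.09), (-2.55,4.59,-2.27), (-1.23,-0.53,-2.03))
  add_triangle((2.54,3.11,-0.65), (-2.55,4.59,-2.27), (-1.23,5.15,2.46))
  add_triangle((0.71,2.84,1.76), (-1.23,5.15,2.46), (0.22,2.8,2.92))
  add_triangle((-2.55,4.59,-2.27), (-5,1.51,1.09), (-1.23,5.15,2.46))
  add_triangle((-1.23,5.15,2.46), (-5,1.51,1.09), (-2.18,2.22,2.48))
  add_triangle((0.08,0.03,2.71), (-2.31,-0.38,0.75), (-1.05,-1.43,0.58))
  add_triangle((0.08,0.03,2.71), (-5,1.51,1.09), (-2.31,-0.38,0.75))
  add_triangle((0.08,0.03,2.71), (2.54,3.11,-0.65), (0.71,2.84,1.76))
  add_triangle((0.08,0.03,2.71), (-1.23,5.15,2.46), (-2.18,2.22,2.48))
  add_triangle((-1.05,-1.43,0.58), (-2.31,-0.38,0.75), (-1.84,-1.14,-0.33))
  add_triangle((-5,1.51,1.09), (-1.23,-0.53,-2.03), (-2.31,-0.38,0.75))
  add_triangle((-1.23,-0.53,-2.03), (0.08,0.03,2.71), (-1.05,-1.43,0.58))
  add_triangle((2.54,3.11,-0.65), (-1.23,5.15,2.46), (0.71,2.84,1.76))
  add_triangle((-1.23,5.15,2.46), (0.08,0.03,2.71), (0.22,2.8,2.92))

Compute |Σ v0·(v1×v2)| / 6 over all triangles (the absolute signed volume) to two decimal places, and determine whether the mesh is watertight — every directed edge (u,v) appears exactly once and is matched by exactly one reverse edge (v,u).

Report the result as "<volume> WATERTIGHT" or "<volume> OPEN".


Per-triangle v0·(v1×v2)/6:
  t1: +3.4589
  t2: -1.0607
  t3: +0.3778
  t4: +0.6661
  t5: +0.6521
  t6: +6.4477
  t7: +9.4384
  t8: +15.2388
  t9: +1.5780
  t10: +18.2303
  t11: +5.1308
  t12: +1.3259
  t13: +2.4604
  t14: +2.3338
  t15: +3.9235
  t16: +0.5260
  t17: +2.2489
  t18: -0.5145
  t19: +3.6815
  t20: +1.9379
Σ = +78.0817 → |volume| = 78.08

Directed edges: 60 total, each appears once with its reverse present → watertight.

78.08 WATERTIGHT
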